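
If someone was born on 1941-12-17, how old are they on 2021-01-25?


Birth: 1941-12-17
Reference: 2021-01-25
Year difference: 2021 - 1941 = 80
Birthday not yet reached in 2021, subtract 1

79 years old


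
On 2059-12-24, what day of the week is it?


Date: December 24, 2059
Anchor: Jan 1, 2059. With p = 2059 - 1 = 2058: (p + p//4 - p//100 + p//400) mod 7 = (2058 + 514 - 20 + 5) mod 7 = 2557 mod 7 = 2 -> Wednesday (Mon=0 ... Sun=6)
Days before December (Jan-Nov): 334; offset = 334 + 24 - 1 = 357
Weekday index = (2 + 357) mod 7 = 2

Day of the week: Wednesday


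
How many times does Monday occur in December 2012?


December 2012 has 31 days
Anchor: Jan 1, 2012. With p = 2012 - 1 = 2011: (p + p//4 - p//100 + p//400) mod 7 = (2011 + 502 - 20 + 5) mod 7 = 2498 mod 7 = 6 -> Sunday (Mon=0 ... Sun=6)
Days before December (Jan-Nov): 335; December 1 index = (6 + 335) mod 7 = 5 -> Saturday
First Monday is December 3
Mondays: 3, 10, 17, 24, 31

5 Mondays


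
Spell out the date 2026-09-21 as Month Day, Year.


ISO 2026-09-21 parses as year=2026, month=09, day=21
Month 9 -> September

September 21, 2026


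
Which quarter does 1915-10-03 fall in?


Month: October (month 10)
Q1: Jan-Mar, Q2: Apr-Jun, Q3: Jul-Sep, Q4: Oct-Dec

Q4


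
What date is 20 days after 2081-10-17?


Start: 2081-10-17, add 20 days
October 2081 has 31 days: 31 - 17 = 14 days to October 31 -> 6 left
November 2081: 6 <= 30 -> lands on November 6

Result: 2081-11-06


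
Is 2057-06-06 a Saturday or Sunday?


Anchor: Jan 1, 2057. With p = 2057 - 1 = 2056: (p + p//4 - p//100 + p//400) mod 7 = (2056 + 514 - 20 + 5) mod 7 = 2555 mod 7 = 0 -> Monday (Mon=0 ... Sun=6)
Day of year: 157; offset = 156
Weekday index = (0 + 156) mod 7 = 2 -> Wednesday
Weekend days: Saturday, Sunday

No


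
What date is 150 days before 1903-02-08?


Start: 1903-02-08, subtract 150 days
Back 8 days from February 8 reaches January 31, 1903 -> 142 left
January 1903 has 31 days -> back to December 31, 1902 -> 111 left
December 1902 has 31 days -> back to November 30, 1902 -> 80 left
November 1902 has 30 days -> back to October 31, 1902 -> 50 left
October 1902 has 31 days -> back to September 30, 1902 -> 19 left
September 1902: 30 - 19 = 11 -> lands on September 11

Result: 1902-09-11


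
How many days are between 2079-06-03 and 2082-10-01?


From 2079-06-03 to 2082-10-01
2079-06-03: days before June = 31 + 28 + 31 + 30 + 31 = 151 (2079 is not a leap year); day of year = 151 + 3 = 154
2082-10-01: days before October = 31 + 28 + 31 + 30 + 31 + 30 + 31 + 31 + 30 = 273 (2082 is not a leap year); day of year = 273 + 1 = 274
Rest of 2079: 365 - 154 = 211
Full years 2080 (366), 2081 (365): 731
Total = 211 + 731 + 274 = 1216

1216 days


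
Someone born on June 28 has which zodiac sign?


Date: June 28
Conventional tropical zodiac dates: Cancer from June 21 onward; Leo starts July 23
June 28 falls within the Cancer range

Cancer


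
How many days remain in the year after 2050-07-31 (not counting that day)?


Day of year: 212 of 365
Remaining = 365 - 212

153 days


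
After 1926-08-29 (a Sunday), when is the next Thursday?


Current: Sunday
Target: Thursday
Days ahead: 4

Next Thursday: 1926-09-02


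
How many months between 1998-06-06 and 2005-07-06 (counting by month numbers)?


From June 1998 to July 2005
7 years * 12 = 84 months, plus 1 month = 85

85 months


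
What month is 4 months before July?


July is month 7
7 - 4 = 3

March


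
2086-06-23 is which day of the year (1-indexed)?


Date: June 23, 2086
Days in months 1 through 5: 151
Plus 23 days in June

Day of year: 174


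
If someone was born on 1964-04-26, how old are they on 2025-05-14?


Birth: 1964-04-26
Reference: 2025-05-14
Year difference: 2025 - 1964 = 61

61 years old


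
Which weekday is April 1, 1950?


Target: April 1, 1950
Anchor: Jan 1, 1950. With p = 1950 - 1 = 1949: (p + p//4 - p//100 + p//400) mod 7 = (1949 + 487 - 19 + 4) mod 7 = 2421 mod 7 = 6 -> Sunday (Mon=0 ... Sun=6)
Days before April (Jan-Mar): 90 days
Weekday index = (6 + 90) mod 7 = 5

Saturday


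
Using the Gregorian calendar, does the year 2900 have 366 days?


Gregorian leap year rule: divisible by 4, but not by 100, unless also by 400.
2900 is divisible by 100 but not 400 -> not a leap year

No


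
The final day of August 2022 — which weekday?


August 2022 has 31 days
Anchor: Jan 1, 2022. With p = 2022 - 1 = 2021: (p + p//4 - p//100 + p//400) mod 7 = (2021 + 505 - 20 + 5) mod 7 = 2511 mod 7 = 5 -> Saturday (Mon=0 ... Sun=6)
Days before August (Jan-Jul): 212; August 1 index = (5 + 212) mod 7 = 0 -> Monday
Last day offset: 31 - 1 = 30 days
Weekday index = (0 + 30) mod 7 = 2

Wednesday, August 31


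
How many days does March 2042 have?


March 2042

31 days


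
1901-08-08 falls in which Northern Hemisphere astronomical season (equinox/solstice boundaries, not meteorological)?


Date: August 8
Astronomical Summer (approx.; exact equinox/solstice day varies by year): June 21 to September 21
August 8 falls within the Summer window

Summer


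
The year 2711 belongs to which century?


Century = (year - 1) // 100 + 1
= (2711 - 1) // 100 + 1
= 2710 // 100 + 1
= 27 + 1

28th century


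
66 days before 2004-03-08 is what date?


Start: 2004-03-08, subtract 66 days
Back 8 days from March 8 reaches February 29, 2004 -> 58 left
February 2004 has 29 days -> back to January 31, 2004 -> 29 left
January 2004: 31 - 29 = 2 -> lands on January 2

Result: 2004-01-02


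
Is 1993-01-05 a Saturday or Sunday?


Anchor: Jan 1, 1993. With p = 1993 - 1 = 1992: (p + p//4 - p//100 + p//400) mod 7 = (1992 + 498 - 19 + 4) mod 7 = 2475 mod 7 = 4 -> Friday (Mon=0 ... Sun=6)
Day of year: 5; offset = 4
Weekday index = (4 + 4) mod 7 = 1 -> Tuesday
Weekend days: Saturday, Sunday

No


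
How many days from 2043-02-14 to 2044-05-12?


From 2043-02-14 to 2044-05-12
2043-02-14: days before February = 31; day of year = 31 + 14 = 45
2044-05-12: days before May = 31 + 29 + 31 + 30 = 121 (2044 is a leap year); day of year = 121 + 12 = 133
Rest of 2043: 365 - 45 = 320
Total = 320 + 133 = 453

453 days


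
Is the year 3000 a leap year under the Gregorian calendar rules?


Gregorian leap year rule: divisible by 4, but not by 100, unless also by 400.
3000 is divisible by 100 but not 400 -> not a leap year

No


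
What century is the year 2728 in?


Century = (year - 1) // 100 + 1
= (2728 - 1) // 100 + 1
= 2727 // 100 + 1
= 27 + 1

28th century


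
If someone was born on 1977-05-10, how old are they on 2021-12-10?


Birth: 1977-05-10
Reference: 2021-12-10
Year difference: 2021 - 1977 = 44

44 years old


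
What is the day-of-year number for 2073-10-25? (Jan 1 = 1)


Date: October 25, 2073
Days in months 1 through 9: 273
Plus 25 days in October

Day of year: 298


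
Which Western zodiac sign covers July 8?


Date: July 8
Conventional tropical zodiac dates: Cancer from June 21 onward; Leo starts July 23
July 8 falls within the Cancer range

Cancer


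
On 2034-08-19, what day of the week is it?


Date: August 19, 2034
Anchor: Jan 1, 2034. With p = 2034 - 1 = 2033: (p + p//4 - p//100 + p//400) mod 7 = (2033 + 508 - 20 + 5) mod 7 = 2526 mod 7 = 6 -> Sunday (Mon=0 ... Sun=6)
Days before August (Jan-Jul): 212; offset = 212 + 19 - 1 = 230
Weekday index = (6 + 230) mod 7 = 5

Day of the week: Saturday


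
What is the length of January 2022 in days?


January 2022

31 days


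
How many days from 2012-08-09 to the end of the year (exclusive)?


Day of year: 222 of 366
Remaining = 366 - 222

144 days


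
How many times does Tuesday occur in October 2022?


October 2022 has 31 days
Anchor: Jan 1, 2022. With p = 2022 - 1 = 2021: (p + p//4 - p//100 + p//400) mod 7 = (2021 + 505 - 20 + 5) mod 7 = 2511 mod 7 = 5 -> Saturday (Mon=0 ... Sun=6)
Days before October (Jan-Sep): 273; October 1 index = (5 + 273) mod 7 = 5 -> Saturday
First Tuesday is October 4
Tuesdays: 4, 11, 18, 25

4 Tuesdays


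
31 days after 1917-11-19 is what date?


Start: 1917-11-19, add 31 days
November 1917 has 30 days: 30 - 19 = 11 days to November 30 -> 20 left
December 1917: 20 <= 31 -> lands on December 20

Result: 1917-12-20


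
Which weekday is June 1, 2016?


Target: June 1, 2016
Anchor: Jan 1, 2016. With p = 2016 - 1 = 2015: (p + p//4 - p//100 + p//400) mod 7 = (2015 + 503 - 20 + 5) mod 7 = 2503 mod 7 = 4 -> Friday (Mon=0 ... Sun=6)
Days before June (Jan-May): 152 days
Weekday index = (4 + 152) mod 7 = 2

Wednesday


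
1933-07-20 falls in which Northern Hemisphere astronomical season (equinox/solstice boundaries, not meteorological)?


Date: July 20
Astronomical Summer (approx.; exact equinox/solstice day varies by year): June 21 to September 21
July 20 falls within the Summer window

Summer


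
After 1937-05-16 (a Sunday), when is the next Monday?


Current: Sunday
Target: Monday
Days ahead: 1

Next Monday: 1937-05-17


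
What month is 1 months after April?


April is month 4
4 + 1 = 5

May


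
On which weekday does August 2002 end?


August 2002 has 31 days
Anchor: Jan 1, 2002. With p = 2002 - 1 = 2001: (p + p//4 - p//100 + p//400) mod 7 = (2001 + 500 - 20 + 5) mod 7 = 2486 mod 7 = 1 -> Tuesday (Mon=0 ... Sun=6)
Days before August (Jan-Jul): 212; August 1 index = (1 + 212) mod 7 = 3 -> Thursday
Last day offset: 31 - 1 = 30 days
Weekday index = (3 + 30) mod 7 = 5

Saturday, August 31


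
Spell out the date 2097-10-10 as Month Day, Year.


ISO 2097-10-10 parses as year=2097, month=10, day=10
Month 10 -> October

October 10, 2097


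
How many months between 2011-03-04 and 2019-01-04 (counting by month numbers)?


From March 2011 to January 2019
8 years * 12 = 96 months, minus 2 months = 94

94 months


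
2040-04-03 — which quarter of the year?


Month: April (month 4)
Q1: Jan-Mar, Q2: Apr-Jun, Q3: Jul-Sep, Q4: Oct-Dec

Q2


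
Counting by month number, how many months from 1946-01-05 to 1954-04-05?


From January 1946 to April 1954
8 years * 12 = 96 months, plus 3 months = 99

99 months


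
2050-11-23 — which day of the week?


Date: November 23, 2050
Anchor: Jan 1, 2050. With p = 2050 - 1 = 2049: (p + p//4 - p//100 + p//400) mod 7 = (2049 + 512 - 20 + 5) mod 7 = 2546 mod 7 = 5 -> Saturday (Mon=0 ... Sun=6)
Days before November (Jan-Oct): 304; offset = 304 + 23 - 1 = 326
Weekday index = (5 + 326) mod 7 = 2

Day of the week: Wednesday


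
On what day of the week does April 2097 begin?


Target: April 1, 2097
Anchor: Jan 1, 2097. With p = 2097 - 1 = 2096: (p + p//4 - p//100 + p//400) mod 7 = (2096 + 524 - 20 + 5) mod 7 = 2605 mod 7 = 1 -> Tuesday (Mon=0 ... Sun=6)
Days before April (Jan-Mar): 90 days
Weekday index = (1 + 90) mod 7 = 0

Monday


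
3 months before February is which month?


February is month 2
2 - 3 = -1; wrap: -1 + 12 = 11

November


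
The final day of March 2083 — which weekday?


March 2083 has 31 days
Anchor: Jan 1, 2083. With p = 2083 - 1 = 2082: (p + p//4 - p//100 + p//400) mod 7 = (2082 + 520 - 20 + 5) mod 7 = 2587 mod 7 = 4 -> Friday (Mon=0 ... Sun=6)
Days before March (Jan-Feb): 59; March 1 index = (4 + 59) mod 7 = 0 -> Monday
Last day offset: 31 - 1 = 30 days
Weekday index = (0 + 30) mod 7 = 2

Wednesday, March 31


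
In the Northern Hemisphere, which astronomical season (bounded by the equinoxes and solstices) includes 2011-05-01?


Date: May 1
Astronomical Spring (approx.; exact equinox/solstice day varies by year): March 20 to June 20
May 1 falls within the Spring window

Spring


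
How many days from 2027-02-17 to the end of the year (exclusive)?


Day of year: 48 of 365
Remaining = 365 - 48

317 days


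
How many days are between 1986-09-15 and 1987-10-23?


From 1986-09-15 to 1987-10-23
1986-09-15: days before September = 31 + 28 + 31 + 30 + 31 + 30 + 31 + 31 = 243 (1986 is not a leap year); day of year = 243 + 15 = 258
1987-10-23: days before October = 31 + 28 + 31 + 30 + 31 + 30 + 31 + 31 + 30 = 273 (1987 is not a leap year); day of year = 273 + 23 = 296
Rest of 1986: 365 - 258 = 107
Total = 107 + 296 = 403

403 days


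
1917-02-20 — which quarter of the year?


Month: February (month 2)
Q1: Jan-Mar, Q2: Apr-Jun, Q3: Jul-Sep, Q4: Oct-Dec

Q1


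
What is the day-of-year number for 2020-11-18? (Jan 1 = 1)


Date: November 18, 2020
Days in months 1 through 10: 305
Plus 18 days in November

Day of year: 323


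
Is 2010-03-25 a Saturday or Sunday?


Anchor: Jan 1, 2010. With p = 2010 - 1 = 2009: (p + p//4 - p//100 + p//400) mod 7 = (2009 + 502 - 20 + 5) mod 7 = 2496 mod 7 = 4 -> Friday (Mon=0 ... Sun=6)
Day of year: 84; offset = 83
Weekday index = (4 + 83) mod 7 = 3 -> Thursday
Weekend days: Saturday, Sunday

No


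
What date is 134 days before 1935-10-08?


Start: 1935-10-08, subtract 134 days
Back 8 days from October 8 reaches September 30, 1935 -> 126 left
September 1935 has 30 days -> back to August 31, 1935 -> 96 left
August 1935 has 31 days -> back to July 31, 1935 -> 65 left
July 1935 has 31 days -> back to June 30, 1935 -> 34 left
June 1935 has 30 days -> back to May 31, 1935 -> 4 left
May 1935: 31 - 4 = 27 -> lands on May 27

Result: 1935-05-27


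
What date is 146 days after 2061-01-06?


Start: 2061-01-06, add 146 days
January 2061 has 31 days: 31 - 6 = 25 days to January 31 -> 121 left
February 2061 has 28 days -> 93 left
March 2061 has 31 days -> 62 left
April 2061 has 30 days -> 32 left
May 2061 has 31 days -> 1 left
June 2061: 1 <= 30 -> lands on June 1

Result: 2061-06-01


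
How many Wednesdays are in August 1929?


August 1929 has 31 days
Anchor: Jan 1, 1929. With p = 1929 - 1 = 1928: (p + p//4 - p//100 + p//400) mod 7 = (1928 + 482 - 19 + 4) mod 7 = 2395 mod 7 = 1 -> Tuesday (Mon=0 ... Sun=6)
Days before August (Jan-Jul): 212; August 1 index = (1 + 212) mod 7 = 3 -> Thursday
First Wednesday is August 7
Wednesdays: 7, 14, 21, 28

4 Wednesdays


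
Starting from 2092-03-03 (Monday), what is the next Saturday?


Current: Monday
Target: Saturday
Days ahead: 5

Next Saturday: 2092-03-08


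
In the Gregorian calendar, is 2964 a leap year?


Gregorian leap year rule: divisible by 4, but not by 100, unless also by 400.
2964 is divisible by 4 but not 100 -> leap year

Yes


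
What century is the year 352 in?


Century = (year - 1) // 100 + 1
= (352 - 1) // 100 + 1
= 351 // 100 + 1
= 3 + 1

4th century


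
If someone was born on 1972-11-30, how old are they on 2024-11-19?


Birth: 1972-11-30
Reference: 2024-11-19
Year difference: 2024 - 1972 = 52
Birthday not yet reached in 2024, subtract 1

51 years old


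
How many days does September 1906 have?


September 1906

30 days


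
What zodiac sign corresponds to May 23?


Date: May 23
Conventional tropical zodiac dates: Gemini from May 21 onward; Cancer starts June 21
May 23 falls within the Gemini range

Gemini


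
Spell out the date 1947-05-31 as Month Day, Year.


ISO 1947-05-31 parses as year=1947, month=05, day=31
Month 5 -> May

May 31, 1947


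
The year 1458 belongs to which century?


Century = (year - 1) // 100 + 1
= (1458 - 1) // 100 + 1
= 1457 // 100 + 1
= 14 + 1

15th century


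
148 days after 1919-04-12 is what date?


Start: 1919-04-12, add 148 days
April 1919 has 30 days: 30 - 12 = 18 days to April 30 -> 130 left
May 1919 has 31 days -> 99 left
June 1919 has 30 days -> 69 left
July 1919 has 31 days -> 38 left
August 1919 has 31 days -> 7 left
September 1919: 7 <= 30 -> lands on September 7

Result: 1919-09-07


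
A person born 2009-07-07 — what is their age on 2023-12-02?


Birth: 2009-07-07
Reference: 2023-12-02
Year difference: 2023 - 2009 = 14

14 years old


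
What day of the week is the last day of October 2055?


October 2055 has 31 days
Anchor: Jan 1, 2055. With p = 2055 - 1 = 2054: (p + p//4 - p//100 + p//400) mod 7 = (2054 + 513 - 20 + 5) mod 7 = 2552 mod 7 = 4 -> Friday (Mon=0 ... Sun=6)
Days before October (Jan-Sep): 273; October 1 index = (4 + 273) mod 7 = 4 -> Friday
Last day offset: 31 - 1 = 30 days
Weekday index = (4 + 30) mod 7 = 6

Sunday, October 31


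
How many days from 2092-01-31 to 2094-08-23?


From 2092-01-31 to 2094-08-23
2092-01-31: day of year = 31
2094-08-23: days before August = 31 + 28 + 31 + 30 + 31 + 30 + 31 = 212 (2094 is not a leap year); day of year = 212 + 23 = 235
Rest of 2092: 366 - 31 = 335
Full years 2093 (365): 365
Total = 335 + 365 + 235 = 935

935 days


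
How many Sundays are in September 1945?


September 1945 has 30 days
Anchor: Jan 1, 1945. With p = 1945 - 1 = 1944: (p + p//4 - p//100 + p//400) mod 7 = (1944 + 486 - 19 + 4) mod 7 = 2415 mod 7 = 0 -> Monday (Mon=0 ... Sun=6)
Days before September (Jan-Aug): 243; September 1 index = (0 + 243) mod 7 = 5 -> Saturday
First Sunday is September 2
Sundays: 2, 9, 16, 23, 30

5 Sundays


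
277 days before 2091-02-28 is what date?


Start: 2091-02-28, subtract 277 days
Back 28 days from February 28 reaches January 31, 2091 -> 249 left
January 2091 has 31 days -> back to December 31, 2090 -> 218 left
December 2090 has 31 days -> back to November 30, 2090 -> 187 left
November 2090 has 30 days -> back to October 31, 2090 -> 157 left
October 2090 has 31 days -> back to September 30, 2090 -> 126 left
September 2090 has 30 days -> back to August 31, 2090 -> 96 left
August 2090 has 31 days -> back to July 31, 2090 -> 65 left
July 2090 has 31 days -> back to June 30, 2090 -> 34 left
June 2090 has 30 days -> back to May 31, 2090 -> 4 left
May 2090: 31 - 4 = 27 -> lands on May 27

Result: 2090-05-27


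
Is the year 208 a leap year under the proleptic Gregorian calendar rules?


Gregorian leap year rule: divisible by 4, but not by 100, unless also by 400.
208 is divisible by 4 but not 100 -> leap year

Yes


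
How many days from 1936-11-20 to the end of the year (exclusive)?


Day of year: 325 of 366
Remaining = 366 - 325

41 days


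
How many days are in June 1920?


June 1920

30 days


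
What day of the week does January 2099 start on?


Target: January 1, 2099
Anchor: Jan 1, 2099. With p = 2099 - 1 = 2098: (p + p//4 - p//100 + p//400) mod 7 = (2098 + 524 - 20 + 5) mod 7 = 2607 mod 7 = 3 -> Thursday (Mon=0 ... Sun=6)
Offset from anchor: 0 days
Weekday index = (3 + 0) mod 7 = 3

Thursday


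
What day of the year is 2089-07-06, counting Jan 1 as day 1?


Date: July 6, 2089
Days in months 1 through 6: 181
Plus 6 days in July

Day of year: 187


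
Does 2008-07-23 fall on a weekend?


Anchor: Jan 1, 2008. With p = 2008 - 1 = 2007: (p + p//4 - p//100 + p//400) mod 7 = (2007 + 501 - 20 + 5) mod 7 = 2493 mod 7 = 1 -> Tuesday (Mon=0 ... Sun=6)
Day of year: 205; offset = 204
Weekday index = (1 + 204) mod 7 = 2 -> Wednesday
Weekend days: Saturday, Sunday

No


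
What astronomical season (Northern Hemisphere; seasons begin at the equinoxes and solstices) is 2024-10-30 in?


Date: October 30
Astronomical Autumn (approx.; exact equinox/solstice day varies by year): September 22 to December 20
October 30 falls within the Autumn window

Autumn


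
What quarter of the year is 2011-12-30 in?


Month: December (month 12)
Q1: Jan-Mar, Q2: Apr-Jun, Q3: Jul-Sep, Q4: Oct-Dec

Q4


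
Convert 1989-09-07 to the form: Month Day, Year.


ISO 1989-09-07 parses as year=1989, month=09, day=07
Month 9 -> September

September 7, 1989


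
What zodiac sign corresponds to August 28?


Date: August 28
Conventional tropical zodiac dates: Virgo from August 23 onward; Libra starts September 23
August 28 falls within the Virgo range

Virgo


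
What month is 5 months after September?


September is month 9
9 + 5 = 14; wrap: 14 - 12 = 2

February


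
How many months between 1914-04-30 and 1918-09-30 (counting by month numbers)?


From April 1914 to September 1918
4 years * 12 = 48 months, plus 5 months = 53

53 months


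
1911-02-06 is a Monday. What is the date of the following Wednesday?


Current: Monday
Target: Wednesday
Days ahead: 2

Next Wednesday: 1911-02-08


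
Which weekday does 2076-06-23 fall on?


Date: June 23, 2076
Anchor: Jan 1, 2076. With p = 2076 - 1 = 2075: (p + p//4 - p//100 + p//400) mod 7 = (2075 + 518 - 20 + 5) mod 7 = 2578 mod 7 = 2 -> Wednesday (Mon=0 ... Sun=6)
Days before June (Jan-May): 152; offset = 152 + 23 - 1 = 174
Weekday index = (2 + 174) mod 7 = 1

Day of the week: Tuesday


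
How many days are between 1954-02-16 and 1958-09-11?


From 1954-02-16 to 1958-09-11
1954-02-16: days before February = 31; day of year = 31 + 16 = 47
1958-09-11: days before September = 31 + 28 + 31 + 30 + 31 + 30 + 31 + 31 = 243 (1958 is not a leap year); day of year = 243 + 11 = 254
Rest of 1954: 365 - 47 = 318
Full years 1955 (365), 1956 (366), 1957 (365): 1096
Total = 318 + 1096 + 254 = 1668

1668 days


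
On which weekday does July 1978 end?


July 1978 has 31 days
Anchor: Jan 1, 1978. With p = 1978 - 1 = 1977: (p + p//4 - p//100 + p//400) mod 7 = (1977 + 494 - 19 + 4) mod 7 = 2456 mod 7 = 6 -> Sunday (Mon=0 ... Sun=6)
Days before July (Jan-Jun): 181; July 1 index = (6 + 181) mod 7 = 5 -> Saturday
Last day offset: 31 - 1 = 30 days
Weekday index = (5 + 30) mod 7 = 0

Monday, July 31


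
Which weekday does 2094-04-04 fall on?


Date: April 4, 2094
Anchor: Jan 1, 2094. With p = 2094 - 1 = 2093: (p + p//4 - p//100 + p//400) mod 7 = (2093 + 523 - 20 + 5) mod 7 = 2601 mod 7 = 4 -> Friday (Mon=0 ... Sun=6)
Days before April (Jan-Mar): 90; offset = 90 + 4 - 1 = 93
Weekday index = (4 + 93) mod 7 = 6

Day of the week: Sunday


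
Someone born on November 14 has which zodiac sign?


Date: November 14
Conventional tropical zodiac dates: Scorpio from October 23 onward; Sagittarius starts November 22
November 14 falls within the Scorpio range

Scorpio


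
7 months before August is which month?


August is month 8
8 - 7 = 1

January


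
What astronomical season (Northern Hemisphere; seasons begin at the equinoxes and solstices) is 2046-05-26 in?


Date: May 26
Astronomical Spring (approx.; exact equinox/solstice day varies by year): March 20 to June 20
May 26 falls within the Spring window

Spring


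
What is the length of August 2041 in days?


August 2041

31 days


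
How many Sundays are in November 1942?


November 1942 has 30 days
Anchor: Jan 1, 1942. With p = 1942 - 1 = 1941: (p + p//4 - p//100 + p//400) mod 7 = (1941 + 485 - 19 + 4) mod 7 = 2411 mod 7 = 3 -> Thursday (Mon=0 ... Sun=6)
Days before November (Jan-Oct): 304; November 1 index = (3 + 304) mod 7 = 6 -> Sunday
First Sunday is November 1
Sundays: 1, 8, 15, 22, 29

5 Sundays


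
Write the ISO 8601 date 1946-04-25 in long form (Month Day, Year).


ISO 1946-04-25 parses as year=1946, month=04, day=25
Month 4 -> April

April 25, 1946


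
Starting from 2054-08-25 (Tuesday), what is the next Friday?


Current: Tuesday
Target: Friday
Days ahead: 3

Next Friday: 2054-08-28


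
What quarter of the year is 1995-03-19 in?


Month: March (month 3)
Q1: Jan-Mar, Q2: Apr-Jun, Q3: Jul-Sep, Q4: Oct-Dec

Q1


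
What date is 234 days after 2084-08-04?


Start: 2084-08-04, add 234 days
August 2084 has 31 days: 31 - 4 = 27 days to August 31 -> 207 left
September 2084 has 30 days -> 177 left
October 2084 has 31 days -> 146 left
November 2084 has 30 days -> 116 left
December 2084 has 31 days -> 85 left
January 2085 has 31 days -> 54 left
February 2085 has 28 days -> 26 left
March 2085: 26 <= 31 -> lands on March 26

Result: 2085-03-26


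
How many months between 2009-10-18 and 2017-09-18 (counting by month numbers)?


From October 2009 to September 2017
8 years * 12 = 96 months, minus 1 month = 95

95 months


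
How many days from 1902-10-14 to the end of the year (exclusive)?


Day of year: 287 of 365
Remaining = 365 - 287

78 days


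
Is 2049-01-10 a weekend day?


Anchor: Jan 1, 2049. With p = 2049 - 1 = 2048: (p + p//4 - p//100 + p//400) mod 7 = (2048 + 512 - 20 + 5) mod 7 = 2545 mod 7 = 4 -> Friday (Mon=0 ... Sun=6)
Day of year: 10; offset = 9
Weekday index = (4 + 9) mod 7 = 6 -> Sunday
Weekend days: Saturday, Sunday

Yes


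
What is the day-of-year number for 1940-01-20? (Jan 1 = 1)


Date: January 20, 1940
No months before January
Plus 20 days in January

Day of year: 20


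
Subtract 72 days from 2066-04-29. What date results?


Start: 2066-04-29, subtract 72 days
Back 29 days from April 29 reaches March 31, 2066 -> 43 left
March 2066 has 31 days -> back to February 28, 2066 -> 12 left
February 2066: 28 - 12 = 16 -> lands on February 16

Result: 2066-02-16


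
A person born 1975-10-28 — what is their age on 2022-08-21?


Birth: 1975-10-28
Reference: 2022-08-21
Year difference: 2022 - 1975 = 47
Birthday not yet reached in 2022, subtract 1

46 years old


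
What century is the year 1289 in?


Century = (year - 1) // 100 + 1
= (1289 - 1) // 100 + 1
= 1288 // 100 + 1
= 12 + 1

13th century


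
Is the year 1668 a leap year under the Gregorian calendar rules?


Gregorian leap year rule: divisible by 4, but not by 100, unless also by 400.
1668 is divisible by 4 but not 100 -> leap year

Yes


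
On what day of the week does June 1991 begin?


Target: June 1, 1991
Anchor: Jan 1, 1991. With p = 1991 - 1 = 1990: (p + p//4 - p//100 + p//400) mod 7 = (1990 + 497 - 19 + 4) mod 7 = 2472 mod 7 = 1 -> Tuesday (Mon=0 ... Sun=6)
Days before June (Jan-May): 151 days
Weekday index = (1 + 151) mod 7 = 5

Saturday


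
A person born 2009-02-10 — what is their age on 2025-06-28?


Birth: 2009-02-10
Reference: 2025-06-28
Year difference: 2025 - 2009 = 16

16 years old


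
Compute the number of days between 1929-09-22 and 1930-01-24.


From 1929-09-22 to 1930-01-24
1929-09-22: days before September = 31 + 28 + 31 + 30 + 31 + 30 + 31 + 31 = 243 (1929 is not a leap year); day of year = 243 + 22 = 265
1930-01-24: day of year = 24
Rest of 1929: 365 - 265 = 100
Total = 100 + 24 = 124

124 days


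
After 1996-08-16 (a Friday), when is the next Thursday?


Current: Friday
Target: Thursday
Days ahead: 6

Next Thursday: 1996-08-22


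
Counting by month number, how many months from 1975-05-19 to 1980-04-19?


From May 1975 to April 1980
5 years * 12 = 60 months, minus 1 month = 59

59 months


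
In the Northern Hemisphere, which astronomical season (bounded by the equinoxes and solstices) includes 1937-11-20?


Date: November 20
Astronomical Autumn (approx.; exact equinox/solstice day varies by year): September 22 to December 20
November 20 falls within the Autumn window

Autumn


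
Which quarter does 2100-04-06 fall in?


Month: April (month 4)
Q1: Jan-Mar, Q2: Apr-Jun, Q3: Jul-Sep, Q4: Oct-Dec

Q2


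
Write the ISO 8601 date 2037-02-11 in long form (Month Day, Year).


ISO 2037-02-11 parses as year=2037, month=02, day=11
Month 2 -> February

February 11, 2037


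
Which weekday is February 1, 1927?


Target: February 1, 1927
Anchor: Jan 1, 1927. With p = 1927 - 1 = 1926: (p + p//4 - p//100 + p//400) mod 7 = (1926 + 481 - 19 + 4) mod 7 = 2392 mod 7 = 5 -> Saturday (Mon=0 ... Sun=6)
Days before February (Jan): 31 days
Weekday index = (5 + 31) mod 7 = 1

Tuesday


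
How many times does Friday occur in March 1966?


March 1966 has 31 days
Anchor: Jan 1, 1966. With p = 1966 - 1 = 1965: (p + p//4 - p//100 + p//400) mod 7 = (1965 + 491 - 19 + 4) mod 7 = 2441 mod 7 = 5 -> Saturday (Mon=0 ... Sun=6)
Days before March (Jan-Feb): 59; March 1 index = (5 + 59) mod 7 = 1 -> Tuesday
First Friday is March 4
Fridays: 4, 11, 18, 25

4 Fridays


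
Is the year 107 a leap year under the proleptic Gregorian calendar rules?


Gregorian leap year rule: divisible by 4, but not by 100, unless also by 400.
107 is not divisible by 4 -> not a leap year

No


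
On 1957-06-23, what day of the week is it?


Date: June 23, 1957
Anchor: Jan 1, 1957. With p = 1957 - 1 = 1956: (p + p//4 - p//100 + p//400) mod 7 = (1956 + 489 - 19 + 4) mod 7 = 2430 mod 7 = 1 -> Tuesday (Mon=0 ... Sun=6)
Days before June (Jan-May): 151; offset = 151 + 23 - 1 = 173
Weekday index = (1 + 173) mod 7 = 6

Day of the week: Sunday


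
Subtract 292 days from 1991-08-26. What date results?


Start: 1991-08-26, subtract 292 days
Back 26 days from August 26 reaches July 31, 1991 -> 266 left
July 1991 has 31 days -> back to June 30, 1991 -> 235 left
June 1991 has 30 days -> back to May 31, 1991 -> 205 left
May 1991 has 31 days -> back to April 30, 1991 -> 174 left
April 1991 has 30 days -> back to March 31, 1991 -> 144 left
March 1991 has 31 days -> back to February 28, 1991 -> 113 left
February 1991 has 28 days -> back to January 31, 1991 -> 85 left
January 1991 has 31 days -> back to December 31, 1990 -> 54 left
December 1990 has 31 days -> back to November 30, 1990 -> 23 left
November 1990: 30 - 23 = 7 -> lands on November 7

Result: 1990-11-07


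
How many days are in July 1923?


July 1923

31 days


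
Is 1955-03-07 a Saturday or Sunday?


Anchor: Jan 1, 1955. With p = 1955 - 1 = 1954: (p + p//4 - p//100 + p//400) mod 7 = (1954 + 488 - 19 + 4) mod 7 = 2427 mod 7 = 5 -> Saturday (Mon=0 ... Sun=6)
Day of year: 66; offset = 65
Weekday index = (5 + 65) mod 7 = 0 -> Monday
Weekend days: Saturday, Sunday

No


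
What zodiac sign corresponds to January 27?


Date: January 27
Conventional tropical zodiac dates: Aquarius from January 20 onward; Pisces starts February 19
January 27 falls within the Aquarius range

Aquarius


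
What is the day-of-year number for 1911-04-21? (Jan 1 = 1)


Date: April 21, 1911
Days in months 1 through 3: 90
Plus 21 days in April

Day of year: 111


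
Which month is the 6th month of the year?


Month 6 of 12

June


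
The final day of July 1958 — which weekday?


July 1958 has 31 days
Anchor: Jan 1, 1958. With p = 1958 - 1 = 1957: (p + p//4 - p//100 + p//400) mod 7 = (1957 + 489 - 19 + 4) mod 7 = 2431 mod 7 = 2 -> Wednesday (Mon=0 ... Sun=6)
Days before July (Jan-Jun): 181; July 1 index = (2 + 181) mod 7 = 1 -> Tuesday
Last day offset: 31 - 1 = 30 days
Weekday index = (1 + 30) mod 7 = 3

Thursday, July 31


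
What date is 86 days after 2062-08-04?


Start: 2062-08-04, add 86 days
August 2062 has 31 days: 31 - 4 = 27 days to August 31 -> 59 left
September 2062 has 30 days -> 29 left
October 2062: 29 <= 31 -> lands on October 29

Result: 2062-10-29


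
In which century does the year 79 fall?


Century = (year - 1) // 100 + 1
= (79 - 1) // 100 + 1
= 78 // 100 + 1
= 0 + 1

1st century


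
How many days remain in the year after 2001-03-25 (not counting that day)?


Day of year: 84 of 365
Remaining = 365 - 84

281 days


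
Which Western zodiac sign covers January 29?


Date: January 29
Conventional tropical zodiac dates: Aquarius from January 20 onward; Pisces starts February 19
January 29 falls within the Aquarius range

Aquarius


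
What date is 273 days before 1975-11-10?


Start: 1975-11-10, subtract 273 days
Back 10 days from November 10 reaches October 31, 1975 -> 263 left
October 1975 has 31 days -> back to September 30, 1975 -> 232 left
September 1975 has 30 days -> back to August 31, 1975 -> 202 left
August 1975 has 31 days -> back to July 31, 1975 -> 171 left
July 1975 has 31 days -> back to June 30, 1975 -> 140 left
June 1975 has 30 days -> back to May 31, 1975 -> 110 left
May 1975 has 31 days -> back to April 30, 1975 -> 79 left
April 1975 has 30 days -> back to March 31, 1975 -> 49 left
March 1975 has 31 days -> back to February 28, 1975 -> 18 left
February 1975: 28 - 18 = 10 -> lands on February 10

Result: 1975-02-10


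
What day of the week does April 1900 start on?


Target: April 1, 1900
Anchor: Jan 1, 1900. With p = 1900 - 1 = 1899: (p + p//4 - p//100 + p//400) mod 7 = (1899 + 474 - 18 + 4) mod 7 = 2359 mod 7 = 0 -> Monday (Mon=0 ... Sun=6)
Days before April (Jan-Mar): 90 days
Weekday index = (0 + 90) mod 7 = 6

Sunday


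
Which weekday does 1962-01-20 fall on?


Date: January 20, 1962
Anchor: Jan 1, 1962. With p = 1962 - 1 = 1961: (p + p//4 - p//100 + p//400) mod 7 = (1961 + 490 - 19 + 4) mod 7 = 2436 mod 7 = 0 -> Monday (Mon=0 ... Sun=6)
Days into year = 20 - 1 = 19
Weekday index = (0 + 19) mod 7 = 5

Day of the week: Saturday


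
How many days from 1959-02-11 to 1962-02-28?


From 1959-02-11 to 1962-02-28
1959-02-11: days before February = 31; day of year = 31 + 11 = 42
1962-02-28: days before February = 31; day of year = 31 + 28 = 59
Rest of 1959: 365 - 42 = 323
Full years 1960 (366), 1961 (365): 731
Total = 323 + 731 + 59 = 1113

1113 days


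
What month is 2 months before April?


April is month 4
4 - 2 = 2

February


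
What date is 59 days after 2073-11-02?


Start: 2073-11-02, add 59 days
November 2073 has 30 days: 30 - 2 = 28 days to November 30 -> 31 left
December 2073: 31 <= 31 -> lands on December 31

Result: 2073-12-31


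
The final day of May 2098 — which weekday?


May 2098 has 31 days
Anchor: Jan 1, 2098. With p = 2098 - 1 = 2097: (p + p//4 - p//100 + p//400) mod 7 = (2097 + 524 - 20 + 5) mod 7 = 2606 mod 7 = 2 -> Wednesday (Mon=0 ... Sun=6)
Days before May (Jan-Apr): 120; May 1 index = (2 + 120) mod 7 = 3 -> Thursday
Last day offset: 31 - 1 = 30 days
Weekday index = (3 + 30) mod 7 = 5

Saturday, May 31


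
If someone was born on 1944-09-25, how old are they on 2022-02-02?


Birth: 1944-09-25
Reference: 2022-02-02
Year difference: 2022 - 1944 = 78
Birthday not yet reached in 2022, subtract 1

77 years old


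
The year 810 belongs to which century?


Century = (year - 1) // 100 + 1
= (810 - 1) // 100 + 1
= 809 // 100 + 1
= 8 + 1

9th century


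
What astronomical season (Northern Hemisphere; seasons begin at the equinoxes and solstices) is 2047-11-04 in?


Date: November 4
Astronomical Autumn (approx.; exact equinox/solstice day varies by year): September 22 to December 20
November 4 falls within the Autumn window

Autumn


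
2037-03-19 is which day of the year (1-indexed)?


Date: March 19, 2037
Days in months 1 through 2: 59
Plus 19 days in March

Day of year: 78


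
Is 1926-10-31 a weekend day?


Anchor: Jan 1, 1926. With p = 1926 - 1 = 1925: (p + p//4 - p//100 + p//400) mod 7 = (1925 + 481 - 19 + 4) mod 7 = 2391 mod 7 = 4 -> Friday (Mon=0 ... Sun=6)
Day of year: 304; offset = 303
Weekday index = (4 + 303) mod 7 = 6 -> Sunday
Weekend days: Saturday, Sunday

Yes


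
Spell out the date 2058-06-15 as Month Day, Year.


ISO 2058-06-15 parses as year=2058, month=06, day=15
Month 6 -> June

June 15, 2058


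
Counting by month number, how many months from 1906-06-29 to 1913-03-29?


From June 1906 to March 1913
7 years * 12 = 84 months, minus 3 months = 81

81 months


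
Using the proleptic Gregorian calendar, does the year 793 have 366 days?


Gregorian leap year rule: divisible by 4, but not by 100, unless also by 400.
793 is not divisible by 4 -> not a leap year

No


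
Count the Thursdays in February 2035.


February 2035 has 28 days
Anchor: Jan 1, 2035. With p = 2035 - 1 = 2034: (p + p//4 - p//100 + p//400) mod 7 = (2034 + 508 - 20 + 5) mod 7 = 2527 mod 7 = 0 -> Monday (Mon=0 ... Sun=6)
Days before February (Jan): 31; February 1 index = (0 + 31) mod 7 = 3 -> Thursday
First Thursday is February 1
Thursdays: 1, 8, 15, 22

4 Thursdays


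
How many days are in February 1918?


February 1918 (leap year: no)

28 days


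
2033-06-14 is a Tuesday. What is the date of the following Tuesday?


Current: Tuesday
Target: Tuesday
Days ahead: 7

Next Tuesday: 2033-06-21


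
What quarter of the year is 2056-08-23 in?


Month: August (month 8)
Q1: Jan-Mar, Q2: Apr-Jun, Q3: Jul-Sep, Q4: Oct-Dec

Q3


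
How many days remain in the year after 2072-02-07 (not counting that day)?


Day of year: 38 of 366
Remaining = 366 - 38

328 days


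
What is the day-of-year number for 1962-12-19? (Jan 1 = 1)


Date: December 19, 1962
Days in months 1 through 11: 334
Plus 19 days in December

Day of year: 353


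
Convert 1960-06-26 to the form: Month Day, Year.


ISO 1960-06-26 parses as year=1960, month=06, day=26
Month 6 -> June

June 26, 1960


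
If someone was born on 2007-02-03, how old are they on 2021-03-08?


Birth: 2007-02-03
Reference: 2021-03-08
Year difference: 2021 - 2007 = 14

14 years old


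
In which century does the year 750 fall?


Century = (year - 1) // 100 + 1
= (750 - 1) // 100 + 1
= 749 // 100 + 1
= 7 + 1

8th century


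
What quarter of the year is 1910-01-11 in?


Month: January (month 1)
Q1: Jan-Mar, Q2: Apr-Jun, Q3: Jul-Sep, Q4: Oct-Dec

Q1


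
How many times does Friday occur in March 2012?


March 2012 has 31 days
Anchor: Jan 1, 2012. With p = 2012 - 1 = 2011: (p + p//4 - p//100 + p//400) mod 7 = (2011 + 502 - 20 + 5) mod 7 = 2498 mod 7 = 6 -> Sunday (Mon=0 ... Sun=6)
Days before March (Jan-Feb): 60; March 1 index = (6 + 60) mod 7 = 3 -> Thursday
First Friday is March 2
Fridays: 2, 9, 16, 23, 30

5 Fridays


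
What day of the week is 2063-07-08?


Date: July 8, 2063
Anchor: Jan 1, 2063. With p = 2063 - 1 = 2062: (p + p//4 - p//100 + p//400) mod 7 = (2062 + 515 - 20 + 5) mod 7 = 2562 mod 7 = 0 -> Monday (Mon=0 ... Sun=6)
Days before July (Jan-Jun): 181; offset = 181 + 8 - 1 = 188
Weekday index = (0 + 188) mod 7 = 6

Day of the week: Sunday


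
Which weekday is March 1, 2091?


Target: March 1, 2091
Anchor: Jan 1, 2091. With p = 2091 - 1 = 2090: (p + p//4 - p//100 + p//400) mod 7 = (2090 + 522 - 20 + 5) mod 7 = 2597 mod 7 = 0 -> Monday (Mon=0 ... Sun=6)
Days before March (Jan-Feb): 59 days
Weekday index = (0 + 59) mod 7 = 3

Thursday


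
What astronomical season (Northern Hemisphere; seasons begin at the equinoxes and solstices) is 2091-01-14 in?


Date: January 14
Astronomical Winter (approx.; exact equinox/solstice day varies by year): December 21 to March 19
January 14 falls within the Winter window

Winter


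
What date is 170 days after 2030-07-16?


Start: 2030-07-16, add 170 days
July 2030 has 31 days: 31 - 16 = 15 days to July 31 -> 155 left
August 2030 has 31 days -> 124 left
September 2030 has 30 days -> 94 left
October 2030 has 31 days -> 63 left
November 2030 has 30 days -> 33 left
December 2030 has 31 days -> 2 left
January 2031: 2 <= 31 -> lands on January 2

Result: 2031-01-02


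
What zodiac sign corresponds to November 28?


Date: November 28
Conventional tropical zodiac dates: Sagittarius from November 22 onward; Capricorn starts December 22
November 28 falls within the Sagittarius range

Sagittarius


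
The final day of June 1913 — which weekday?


June 1913 has 30 days
Anchor: Jan 1, 1913. With p = 1913 - 1 = 1912: (p + p//4 - p//100 + p//400) mod 7 = (1912 + 478 - 19 + 4) mod 7 = 2375 mod 7 = 2 -> Wednesday (Mon=0 ... Sun=6)
Days before June (Jan-May): 151; June 1 index = (2 + 151) mod 7 = 6 -> Sunday
Last day offset: 30 - 1 = 29 days
Weekday index = (6 + 29) mod 7 = 0

Monday, June 30


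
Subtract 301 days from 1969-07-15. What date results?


Start: 1969-07-15, subtract 301 days
Back 15 days from July 15 reaches June 30, 1969 -> 286 left
June 1969 has 30 days -> back to May 31, 1969 -> 256 left
May 1969 has 31 days -> back to April 30, 1969 -> 225 left
April 1969 has 30 days -> back to March 31, 1969 -> 195 left
March 1969 has 31 days -> back to February 28, 1969 -> 164 left
February 1969 has 28 days -> back to January 31, 1969 -> 136 left
January 1969 has 31 days -> back to December 31, 1968 -> 105 left
December 1968 has 31 days -> back to November 30, 1968 -> 74 left
November 1968 has 30 days -> back to October 31, 1968 -> 44 left
October 1968 has 31 days -> back to September 30, 1968 -> 13 left
September 1968: 30 - 13 = 17 -> lands on September 17

Result: 1968-09-17
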